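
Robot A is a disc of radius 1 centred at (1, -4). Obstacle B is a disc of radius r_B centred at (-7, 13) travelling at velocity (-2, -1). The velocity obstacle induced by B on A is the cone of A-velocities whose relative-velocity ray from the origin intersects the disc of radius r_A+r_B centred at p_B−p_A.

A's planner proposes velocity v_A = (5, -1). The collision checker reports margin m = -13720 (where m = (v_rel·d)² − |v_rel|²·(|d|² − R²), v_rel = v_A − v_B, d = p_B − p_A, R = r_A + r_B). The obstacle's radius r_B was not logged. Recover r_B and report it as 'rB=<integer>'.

m = -13720
d = (-8, 17);  v_rel = (7, 0),  |v_rel|² = 49
v_rel×d = (7)·(17) − (0)·(-8) = 119
since m = R²·49 − 119²:  R² = (14161 + -13720) / 49 = 9
R = √9 = 3  ⇒  r_B = 3 − 1 = 2

rB=2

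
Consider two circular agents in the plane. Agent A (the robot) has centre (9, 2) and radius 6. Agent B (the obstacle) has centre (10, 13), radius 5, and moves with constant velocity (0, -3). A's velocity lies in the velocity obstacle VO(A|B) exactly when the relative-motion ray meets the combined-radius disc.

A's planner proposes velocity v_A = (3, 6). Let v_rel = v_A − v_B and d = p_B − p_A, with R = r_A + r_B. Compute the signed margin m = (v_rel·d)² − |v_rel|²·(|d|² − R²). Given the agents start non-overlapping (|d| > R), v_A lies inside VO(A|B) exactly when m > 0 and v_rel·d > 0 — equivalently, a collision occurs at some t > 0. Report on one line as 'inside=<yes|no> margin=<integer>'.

d = (1, 11),  |d|² = 122;  R = 6+5 = 11,  c = 122−11² = 1
v_rel = (3, 9),  |v_rel|² = 90;  v_rel·d = (3)·(1) + (9)·(11) = 102
90·t² − 204·t + 1 = 0  ⇒  m = 102² − 90·1 = 10314
m = 10314 > 0,  v_rel·d = 102 > 0  ⇒  inside

inside=yes margin=10314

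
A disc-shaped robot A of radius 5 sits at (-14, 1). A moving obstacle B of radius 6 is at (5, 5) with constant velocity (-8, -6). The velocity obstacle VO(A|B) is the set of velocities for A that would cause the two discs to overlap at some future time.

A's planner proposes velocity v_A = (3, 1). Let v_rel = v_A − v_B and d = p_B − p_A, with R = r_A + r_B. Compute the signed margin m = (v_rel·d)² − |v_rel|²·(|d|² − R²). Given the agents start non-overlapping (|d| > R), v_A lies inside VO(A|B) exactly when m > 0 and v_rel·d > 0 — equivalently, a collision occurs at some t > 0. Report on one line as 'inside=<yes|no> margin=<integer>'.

d = (19, 4),  |d|² = 377;  R = 5+6 = 11,  c = 377−11² = 256
v_rel = (11, 7),  |v_rel|² = 170;  v_rel·d = (11)·(19) + (7)·(4) = 237
170·t² − 474·t + 256 = 0  ⇒  m = 237² − 170·256 = 12649
m = 12649 > 0,  v_rel·d = 237 > 0  ⇒  inside

inside=yes margin=12649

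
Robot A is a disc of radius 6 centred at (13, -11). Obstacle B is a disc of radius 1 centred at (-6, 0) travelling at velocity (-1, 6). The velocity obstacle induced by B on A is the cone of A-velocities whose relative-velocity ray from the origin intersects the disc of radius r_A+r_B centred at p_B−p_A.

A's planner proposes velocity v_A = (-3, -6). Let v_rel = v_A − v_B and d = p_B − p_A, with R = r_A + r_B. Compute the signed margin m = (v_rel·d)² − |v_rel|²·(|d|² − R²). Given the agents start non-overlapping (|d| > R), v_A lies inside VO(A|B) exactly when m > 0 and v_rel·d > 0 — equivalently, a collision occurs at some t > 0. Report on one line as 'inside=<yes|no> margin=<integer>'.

d = (-19, 11),  |d|² = 482;  R = 6+1 = 7,  c = 482−7² = 433
v_rel = (-2, -12),  |v_rel|² = 148;  v_rel·d = (-2)·(-19) + (-12)·(11) = -94
148·t² + 188·t + 433 = 0  ⇒  m = (-94)² − 148·433 = -55248
m = -55248 < 0,  v_rel·d = -94 < 0  ⇒  outside

inside=no margin=-55248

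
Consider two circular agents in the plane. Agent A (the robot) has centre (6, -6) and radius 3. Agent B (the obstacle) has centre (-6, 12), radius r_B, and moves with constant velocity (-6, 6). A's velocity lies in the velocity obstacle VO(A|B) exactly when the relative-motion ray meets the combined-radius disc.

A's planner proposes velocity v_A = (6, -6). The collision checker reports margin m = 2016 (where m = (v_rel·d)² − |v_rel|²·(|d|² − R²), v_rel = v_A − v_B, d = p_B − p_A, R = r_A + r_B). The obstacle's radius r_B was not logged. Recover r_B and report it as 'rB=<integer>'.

m = 2016
d = (-12, 18);  v_rel = (12, -12),  |v_rel|² = 288
v_rel×d = (12)·(18) − (-12)·(-12) = 72
since m = R²·288 − 72²:  R² = (5184 + 2016) / 288 = 25
R = √25 = 5  ⇒  r_B = 5 − 3 = 2

rB=2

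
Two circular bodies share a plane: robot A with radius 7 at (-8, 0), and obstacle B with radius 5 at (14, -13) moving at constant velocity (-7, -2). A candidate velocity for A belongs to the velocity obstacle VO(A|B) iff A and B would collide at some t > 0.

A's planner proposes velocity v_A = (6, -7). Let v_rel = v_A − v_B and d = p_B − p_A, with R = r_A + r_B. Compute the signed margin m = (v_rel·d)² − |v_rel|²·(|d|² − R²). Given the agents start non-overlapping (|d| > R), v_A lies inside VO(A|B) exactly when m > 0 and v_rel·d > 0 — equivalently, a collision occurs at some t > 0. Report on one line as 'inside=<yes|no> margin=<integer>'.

d = (22, -13),  |d|² = 653;  R = 7+5 = 12,  c = 653−12² = 509
v_rel = (13, -5),  |v_rel|² = 194;  v_rel·d = (13)·(22) + (-5)·(-13) = 351
194·t² − 702·t + 509 = 0  ⇒  m = 351² − 194·509 = 24455
m = 24455 > 0,  v_rel·d = 351 > 0  ⇒  inside

inside=yes margin=24455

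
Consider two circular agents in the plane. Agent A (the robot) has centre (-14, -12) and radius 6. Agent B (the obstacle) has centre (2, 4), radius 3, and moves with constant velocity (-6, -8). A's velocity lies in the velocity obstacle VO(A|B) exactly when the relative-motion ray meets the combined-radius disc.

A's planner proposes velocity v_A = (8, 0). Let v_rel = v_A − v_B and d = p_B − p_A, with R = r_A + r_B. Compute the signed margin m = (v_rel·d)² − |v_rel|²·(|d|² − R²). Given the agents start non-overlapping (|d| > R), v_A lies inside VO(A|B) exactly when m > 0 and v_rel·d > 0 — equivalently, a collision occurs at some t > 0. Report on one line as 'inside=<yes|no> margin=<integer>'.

d = (16, 16),  |d|² = 512;  R = 6+3 = 9,  c = 512−9² = 431
v_rel = (14, 8),  |v_rel|² = 260;  v_rel·d = (14)·(16) + (8)·(16) = 352
260·t² − 704·t + 431 = 0  ⇒  m = 352² − 260·431 = 11844
m = 11844 > 0,  v_rel·d = 352 > 0  ⇒  inside

inside=yes margin=11844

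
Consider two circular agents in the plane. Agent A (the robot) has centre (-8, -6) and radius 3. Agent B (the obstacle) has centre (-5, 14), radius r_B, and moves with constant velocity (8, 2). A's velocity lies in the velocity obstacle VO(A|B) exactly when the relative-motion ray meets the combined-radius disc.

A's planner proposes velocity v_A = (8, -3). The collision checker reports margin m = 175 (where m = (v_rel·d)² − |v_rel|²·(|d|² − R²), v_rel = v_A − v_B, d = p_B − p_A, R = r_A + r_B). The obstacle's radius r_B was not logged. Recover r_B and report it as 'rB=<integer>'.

m = 175
d = (3, 20);  v_rel = (0, -5),  |v_rel|² = 25
v_rel×d = (0)·(20) − (-5)·(3) = 15
since m = R²·25 − 15²:  R² = (225 + 175) / 25 = 16
R = √16 = 4  ⇒  r_B = 4 − 3 = 1

rB=1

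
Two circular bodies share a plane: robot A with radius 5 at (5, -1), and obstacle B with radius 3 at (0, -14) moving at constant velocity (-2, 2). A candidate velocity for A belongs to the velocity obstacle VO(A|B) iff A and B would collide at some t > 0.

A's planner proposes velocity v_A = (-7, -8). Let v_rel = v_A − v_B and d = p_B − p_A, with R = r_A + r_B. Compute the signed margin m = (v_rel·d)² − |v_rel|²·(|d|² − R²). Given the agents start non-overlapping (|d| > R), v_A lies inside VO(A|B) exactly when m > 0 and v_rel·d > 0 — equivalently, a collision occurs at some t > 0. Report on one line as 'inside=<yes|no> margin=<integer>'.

d = (-5, -13),  |d|² = 194;  R = 5+3 = 8,  c = 194−8² = 130
v_rel = (-5, -10),  |v_rel|² = 125;  v_rel·d = (-5)·(-5) + (-10)·(-13) = 155
125·t² − 310·t + 130 = 0  ⇒  m = 155² − 125·130 = 7775
m = 7775 > 0,  v_rel·d = 155 > 0  ⇒  inside

inside=yes margin=7775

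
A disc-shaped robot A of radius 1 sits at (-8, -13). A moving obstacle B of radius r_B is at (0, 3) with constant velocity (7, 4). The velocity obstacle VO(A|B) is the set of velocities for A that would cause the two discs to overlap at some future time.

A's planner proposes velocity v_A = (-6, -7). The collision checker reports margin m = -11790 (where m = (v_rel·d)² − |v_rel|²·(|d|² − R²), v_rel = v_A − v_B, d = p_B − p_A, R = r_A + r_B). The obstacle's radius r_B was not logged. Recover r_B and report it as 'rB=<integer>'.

m = -11790
d = (8, 16);  v_rel = (-13, -11),  |v_rel|² = 290
v_rel×d = (-13)·(16) − (-11)·(8) = -120
since m = R²·290 − (-120)²:  R² = (14400 + -11790) / 290 = 9
R = √9 = 3  ⇒  r_B = 3 − 1 = 2

rB=2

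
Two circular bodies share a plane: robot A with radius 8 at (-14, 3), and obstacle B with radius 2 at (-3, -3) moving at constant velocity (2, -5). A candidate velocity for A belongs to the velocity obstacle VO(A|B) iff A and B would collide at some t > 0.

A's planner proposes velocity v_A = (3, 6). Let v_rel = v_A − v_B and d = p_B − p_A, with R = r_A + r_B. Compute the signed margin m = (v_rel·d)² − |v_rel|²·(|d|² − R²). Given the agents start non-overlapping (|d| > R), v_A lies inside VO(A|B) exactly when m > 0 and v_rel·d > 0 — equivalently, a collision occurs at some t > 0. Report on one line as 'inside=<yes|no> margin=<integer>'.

d = (11, -6),  |d|² = 157;  R = 8+2 = 10,  c = 157−10² = 57
v_rel = (1, 11),  |v_rel|² = 122;  v_rel·d = (1)·(11) + (11)·(-6) = -55
122·t² + 110·t + 57 = 0  ⇒  m = (-55)² − 122·57 = -3929
m = -3929 < 0,  v_rel·d = -55 < 0  ⇒  outside

inside=no margin=-3929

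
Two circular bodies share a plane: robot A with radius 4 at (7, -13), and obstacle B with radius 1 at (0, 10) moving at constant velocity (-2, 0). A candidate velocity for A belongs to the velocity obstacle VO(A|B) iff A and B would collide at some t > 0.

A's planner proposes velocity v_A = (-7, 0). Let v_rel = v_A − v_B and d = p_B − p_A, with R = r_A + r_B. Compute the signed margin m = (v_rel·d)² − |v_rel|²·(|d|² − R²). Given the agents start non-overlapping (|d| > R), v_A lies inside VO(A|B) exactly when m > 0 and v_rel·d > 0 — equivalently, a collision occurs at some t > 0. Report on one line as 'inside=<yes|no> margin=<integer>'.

d = (-7, 23),  |d|² = 578;  R = 4+1 = 5,  c = 578−5² = 553
v_rel = (-5, 0),  |v_rel|² = 25;  v_rel·d = (-5)·(-7) + (0)·(23) = 35
25·t² − 70·t + 553 = 0  ⇒  m = 35² − 25·553 = -12600
m = -12600 < 0,  v_rel·d = 35 > 0  ⇒  outside

inside=no margin=-12600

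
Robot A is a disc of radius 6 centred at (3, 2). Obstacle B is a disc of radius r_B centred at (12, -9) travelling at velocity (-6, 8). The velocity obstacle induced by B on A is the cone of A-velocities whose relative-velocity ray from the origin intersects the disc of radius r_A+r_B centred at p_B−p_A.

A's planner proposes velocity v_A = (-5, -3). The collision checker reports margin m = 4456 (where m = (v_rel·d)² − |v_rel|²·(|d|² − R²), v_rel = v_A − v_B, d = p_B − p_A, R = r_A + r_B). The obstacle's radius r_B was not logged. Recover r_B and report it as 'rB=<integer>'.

m = 4456
d = (9, -11);  v_rel = (1, -11),  |v_rel|² = 122
v_rel×d = (1)·(-11) − (-11)·(9) = 88
since m = R²·122 − 88²:  R² = (7744 + 4456) / 122 = 100
R = √100 = 10  ⇒  r_B = 10 − 6 = 4

rB=4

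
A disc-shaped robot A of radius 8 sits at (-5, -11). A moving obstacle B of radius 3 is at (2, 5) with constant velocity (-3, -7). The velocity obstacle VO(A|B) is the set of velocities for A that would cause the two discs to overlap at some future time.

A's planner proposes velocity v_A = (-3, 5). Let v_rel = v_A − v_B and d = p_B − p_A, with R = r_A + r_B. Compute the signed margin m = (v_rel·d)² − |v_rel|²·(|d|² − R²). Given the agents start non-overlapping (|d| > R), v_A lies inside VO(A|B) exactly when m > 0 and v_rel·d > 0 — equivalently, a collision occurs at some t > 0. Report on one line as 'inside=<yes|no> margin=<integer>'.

d = (7, 16),  |d|² = 305;  R = 8+3 = 11,  c = 305−11² = 184
v_rel = (0, 12),  |v_rel|² = 144;  v_rel·d = (0)·(7) + (12)·(16) = 192
144·t² − 384·t + 184 = 0  ⇒  m = 192² − 144·184 = 10368
m = 10368 > 0,  v_rel·d = 192 > 0  ⇒  inside

inside=yes margin=10368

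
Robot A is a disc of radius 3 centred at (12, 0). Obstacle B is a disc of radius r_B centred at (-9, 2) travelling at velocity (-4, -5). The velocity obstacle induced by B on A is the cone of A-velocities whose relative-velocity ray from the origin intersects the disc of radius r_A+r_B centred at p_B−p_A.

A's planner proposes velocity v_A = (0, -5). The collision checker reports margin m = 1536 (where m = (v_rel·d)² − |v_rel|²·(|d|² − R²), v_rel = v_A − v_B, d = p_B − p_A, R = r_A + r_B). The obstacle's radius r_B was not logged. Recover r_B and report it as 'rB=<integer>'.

m = 1536
d = (-21, 2);  v_rel = (4, 0),  |v_rel|² = 16
v_rel×d = (4)·(2) − (0)·(-21) = 8
since m = R²·16 − 8²:  R² = (64 + 1536) / 16 = 100
R = √100 = 10  ⇒  r_B = 10 − 3 = 7

rB=7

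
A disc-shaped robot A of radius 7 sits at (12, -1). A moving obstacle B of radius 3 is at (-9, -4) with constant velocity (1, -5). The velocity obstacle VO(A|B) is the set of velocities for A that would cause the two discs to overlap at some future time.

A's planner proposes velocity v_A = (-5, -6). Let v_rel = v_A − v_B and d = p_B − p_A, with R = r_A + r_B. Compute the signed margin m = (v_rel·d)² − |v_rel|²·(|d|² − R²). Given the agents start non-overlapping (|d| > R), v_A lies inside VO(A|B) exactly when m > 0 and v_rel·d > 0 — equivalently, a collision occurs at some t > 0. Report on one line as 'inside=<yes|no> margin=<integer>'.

d = (-21, -3),  |d|² = 450;  R = 7+3 = 10,  c = 450−10² = 350
v_rel = (-6, -1),  |v_rel|² = 37;  v_rel·d = (-6)·(-21) + (-1)·(-3) = 129
37·t² − 258·t + 350 = 0  ⇒  m = 129² − 37·350 = 3691
m = 3691 > 0,  v_rel·d = 129 > 0  ⇒  inside

inside=yes margin=3691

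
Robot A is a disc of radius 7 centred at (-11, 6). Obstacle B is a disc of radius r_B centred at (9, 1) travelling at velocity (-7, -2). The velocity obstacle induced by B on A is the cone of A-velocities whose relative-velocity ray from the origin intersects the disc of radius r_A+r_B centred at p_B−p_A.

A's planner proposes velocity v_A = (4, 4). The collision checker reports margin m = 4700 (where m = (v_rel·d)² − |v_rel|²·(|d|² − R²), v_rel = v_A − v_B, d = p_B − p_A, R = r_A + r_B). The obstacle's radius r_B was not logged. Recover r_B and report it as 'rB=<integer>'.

m = 4700
d = (20, -5);  v_rel = (11, 6),  |v_rel|² = 157
v_rel×d = (11)·(-5) − (6)·(20) = -175
since m = R²·157 − (-175)²:  R² = (30625 + 4700) / 157 = 225
R = √225 = 15  ⇒  r_B = 15 − 7 = 8

rB=8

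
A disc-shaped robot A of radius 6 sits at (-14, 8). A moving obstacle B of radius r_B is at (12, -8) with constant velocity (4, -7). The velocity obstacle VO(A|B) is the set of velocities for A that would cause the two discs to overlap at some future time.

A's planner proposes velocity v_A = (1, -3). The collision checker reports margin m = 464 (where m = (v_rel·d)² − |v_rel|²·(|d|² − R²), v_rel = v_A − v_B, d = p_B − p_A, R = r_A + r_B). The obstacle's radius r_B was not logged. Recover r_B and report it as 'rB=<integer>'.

m = 464
d = (26, -16);  v_rel = (-3, 4),  |v_rel|² = 25
v_rel×d = (-3)·(-16) − (4)·(26) = -56
since m = R²·25 − (-56)²:  R² = (3136 + 464) / 25 = 144
R = √144 = 12  ⇒  r_B = 12 − 6 = 6

rB=6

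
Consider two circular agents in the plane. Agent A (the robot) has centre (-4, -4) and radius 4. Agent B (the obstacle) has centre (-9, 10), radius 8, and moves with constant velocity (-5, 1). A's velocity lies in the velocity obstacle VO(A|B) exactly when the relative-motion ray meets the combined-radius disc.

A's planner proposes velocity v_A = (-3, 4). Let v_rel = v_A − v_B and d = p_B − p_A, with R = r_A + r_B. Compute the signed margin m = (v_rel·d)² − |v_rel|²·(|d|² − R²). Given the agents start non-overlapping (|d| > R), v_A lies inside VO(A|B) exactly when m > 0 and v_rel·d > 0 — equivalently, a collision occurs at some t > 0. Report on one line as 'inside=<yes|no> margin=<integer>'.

d = (-5, 14),  |d|² = 221;  R = 4+8 = 12,  c = 221−12² = 77
v_rel = (2, 3),  |v_rel|² = 13;  v_rel·d = (2)·(-5) + (3)·(14) = 32
13·t² − 64·t + 77 = 0  ⇒  m = 32² − 13·77 = 23
m = 23 > 0,  v_rel·d = 32 > 0  ⇒  inside

inside=yes margin=23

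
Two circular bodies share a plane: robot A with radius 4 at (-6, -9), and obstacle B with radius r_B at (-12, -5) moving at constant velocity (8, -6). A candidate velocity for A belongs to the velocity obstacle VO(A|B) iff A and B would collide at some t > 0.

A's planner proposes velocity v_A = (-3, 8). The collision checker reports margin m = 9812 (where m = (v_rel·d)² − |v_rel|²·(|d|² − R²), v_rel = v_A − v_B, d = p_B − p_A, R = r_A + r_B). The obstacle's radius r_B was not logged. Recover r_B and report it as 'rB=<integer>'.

m = 9812
d = (-6, 4);  v_rel = (-11, 14),  |v_rel|² = 317
v_rel×d = (-11)·(4) − (14)·(-6) = 40
since m = R²·317 − 40²:  R² = (1600 + 9812) / 317 = 36
R = √36 = 6  ⇒  r_B = 6 − 4 = 2

rB=2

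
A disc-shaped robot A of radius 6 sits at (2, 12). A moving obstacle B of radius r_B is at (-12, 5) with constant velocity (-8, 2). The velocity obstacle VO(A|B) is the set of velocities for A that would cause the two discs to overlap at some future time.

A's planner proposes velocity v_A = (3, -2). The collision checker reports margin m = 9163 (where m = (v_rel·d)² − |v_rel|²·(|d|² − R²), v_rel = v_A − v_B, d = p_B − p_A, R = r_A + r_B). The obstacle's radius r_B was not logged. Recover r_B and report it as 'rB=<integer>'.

m = 9163
d = (-14, -7);  v_rel = (11, -4),  |v_rel|² = 137
v_rel×d = (11)·(-7) − (-4)·(-14) = -133
since m = R²·137 − (-133)²:  R² = (17689 + 9163) / 137 = 196
R = √196 = 14  ⇒  r_B = 14 − 6 = 8

rB=8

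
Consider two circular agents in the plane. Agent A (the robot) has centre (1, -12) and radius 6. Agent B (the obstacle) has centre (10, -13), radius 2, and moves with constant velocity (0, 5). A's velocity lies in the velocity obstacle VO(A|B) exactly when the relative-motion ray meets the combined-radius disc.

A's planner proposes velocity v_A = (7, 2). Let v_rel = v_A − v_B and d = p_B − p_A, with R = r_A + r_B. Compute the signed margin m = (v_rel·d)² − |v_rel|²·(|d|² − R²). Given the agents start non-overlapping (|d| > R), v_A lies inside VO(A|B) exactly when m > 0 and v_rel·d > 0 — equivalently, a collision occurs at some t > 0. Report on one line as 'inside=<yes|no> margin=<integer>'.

d = (9, -1),  |d|² = 82;  R = 6+2 = 8,  c = 82−8² = 18
v_rel = (7, -3),  |v_rel|² = 58;  v_rel·d = (7)·(9) + (-3)·(-1) = 66
58·t² − 132·t + 18 = 0  ⇒  m = 66² − 58·18 = 3312
m = 3312 > 0,  v_rel·d = 66 > 0  ⇒  inside

inside=yes margin=3312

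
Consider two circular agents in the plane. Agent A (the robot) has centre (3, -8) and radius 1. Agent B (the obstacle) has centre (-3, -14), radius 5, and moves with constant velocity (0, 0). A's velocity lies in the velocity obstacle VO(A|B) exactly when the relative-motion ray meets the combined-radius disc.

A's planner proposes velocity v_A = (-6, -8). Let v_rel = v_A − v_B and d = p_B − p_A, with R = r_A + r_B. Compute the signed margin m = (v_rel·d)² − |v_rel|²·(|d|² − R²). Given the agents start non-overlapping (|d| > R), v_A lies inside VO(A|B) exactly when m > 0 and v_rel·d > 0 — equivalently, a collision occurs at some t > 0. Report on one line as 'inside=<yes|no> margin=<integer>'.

d = (-6, -6),  |d|² = 72;  R = 1+5 = 6,  c = 72−6² = 36
v_rel = (-6, -8),  |v_rel|² = 100;  v_rel·d = (-6)·(-6) + (-8)·(-6) = 84
100·t² − 168·t + 36 = 0  ⇒  m = 84² − 100·36 = 3456
m = 3456 > 0,  v_rel·d = 84 > 0  ⇒  inside

inside=yes margin=3456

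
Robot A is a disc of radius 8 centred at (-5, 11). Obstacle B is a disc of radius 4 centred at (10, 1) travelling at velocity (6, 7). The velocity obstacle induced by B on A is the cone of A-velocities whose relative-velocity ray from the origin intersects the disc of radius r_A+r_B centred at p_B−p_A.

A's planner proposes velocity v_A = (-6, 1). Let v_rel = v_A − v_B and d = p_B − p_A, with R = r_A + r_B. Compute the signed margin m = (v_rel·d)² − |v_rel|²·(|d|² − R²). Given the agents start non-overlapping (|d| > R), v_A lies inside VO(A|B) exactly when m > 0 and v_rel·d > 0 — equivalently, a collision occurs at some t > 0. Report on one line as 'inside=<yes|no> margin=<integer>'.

d = (15, -10),  |d|² = 325;  R = 8+4 = 12,  c = 325−12² = 181
v_rel = (-12, -6),  |v_rel|² = 180;  v_rel·d = (-12)·(15) + (-6)·(-10) = -120
180·t² + 240·t + 181 = 0  ⇒  m = (-120)² − 180·181 = -18180
m = -18180 < 0,  v_rel·d = -120 < 0  ⇒  outside

inside=no margin=-18180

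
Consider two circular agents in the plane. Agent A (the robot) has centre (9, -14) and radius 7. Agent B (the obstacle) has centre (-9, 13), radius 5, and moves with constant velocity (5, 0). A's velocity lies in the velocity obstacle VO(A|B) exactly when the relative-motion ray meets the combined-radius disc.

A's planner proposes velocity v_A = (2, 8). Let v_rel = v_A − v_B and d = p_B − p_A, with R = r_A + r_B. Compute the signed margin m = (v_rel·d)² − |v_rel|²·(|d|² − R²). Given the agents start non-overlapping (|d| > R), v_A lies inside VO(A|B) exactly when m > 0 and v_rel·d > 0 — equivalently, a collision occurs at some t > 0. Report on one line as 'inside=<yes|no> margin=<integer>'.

d = (-18, 27),  |d|² = 1053;  R = 7+5 = 12,  c = 1053−12² = 909
v_rel = (-3, 8),  |v_rel|² = 73;  v_rel·d = (-3)·(-18) + (8)·(27) = 270
73·t² − 540·t + 909 = 0  ⇒  m = 270² − 73·909 = 6543
m = 6543 > 0,  v_rel·d = 270 > 0  ⇒  inside

inside=yes margin=6543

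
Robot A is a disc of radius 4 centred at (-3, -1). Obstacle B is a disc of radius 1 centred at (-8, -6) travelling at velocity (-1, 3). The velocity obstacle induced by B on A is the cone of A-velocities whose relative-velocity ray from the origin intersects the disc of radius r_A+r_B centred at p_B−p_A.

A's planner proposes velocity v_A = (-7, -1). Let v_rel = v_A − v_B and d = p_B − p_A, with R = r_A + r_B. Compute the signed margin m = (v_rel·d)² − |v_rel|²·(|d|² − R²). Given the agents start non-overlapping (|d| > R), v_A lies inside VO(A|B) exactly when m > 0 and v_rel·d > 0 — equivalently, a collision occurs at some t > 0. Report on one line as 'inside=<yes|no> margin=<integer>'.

d = (-5, -5),  |d|² = 50;  R = 4+1 = 5,  c = 50−5² = 25
v_rel = (-6, -4),  |v_rel|² = 52;  v_rel·d = (-6)·(-5) + (-4)·(-5) = 50
52·t² − 100·t + 25 = 0  ⇒  m = 50² − 52·25 = 1200
m = 1200 > 0,  v_rel·d = 50 > 0  ⇒  inside

inside=yes margin=1200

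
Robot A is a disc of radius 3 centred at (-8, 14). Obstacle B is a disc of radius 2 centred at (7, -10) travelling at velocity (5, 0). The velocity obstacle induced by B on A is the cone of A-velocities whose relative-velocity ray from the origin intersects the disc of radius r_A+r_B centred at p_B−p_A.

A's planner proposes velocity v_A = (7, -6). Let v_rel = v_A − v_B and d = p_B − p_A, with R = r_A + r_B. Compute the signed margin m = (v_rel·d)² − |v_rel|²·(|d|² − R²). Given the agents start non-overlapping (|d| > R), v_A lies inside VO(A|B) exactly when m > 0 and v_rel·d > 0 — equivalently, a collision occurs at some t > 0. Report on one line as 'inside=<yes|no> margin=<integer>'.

d = (15, -24),  |d|² = 801;  R = 3+2 = 5,  c = 801−5² = 776
v_rel = (2, -6),  |v_rel|² = 40;  v_rel·d = (2)·(15) + (-6)·(-24) = 174
40·t² − 348·t + 776 = 0  ⇒  m = 174² − 40·776 = -764
m = -764 < 0,  v_rel·d = 174 > 0  ⇒  outside

inside=no margin=-764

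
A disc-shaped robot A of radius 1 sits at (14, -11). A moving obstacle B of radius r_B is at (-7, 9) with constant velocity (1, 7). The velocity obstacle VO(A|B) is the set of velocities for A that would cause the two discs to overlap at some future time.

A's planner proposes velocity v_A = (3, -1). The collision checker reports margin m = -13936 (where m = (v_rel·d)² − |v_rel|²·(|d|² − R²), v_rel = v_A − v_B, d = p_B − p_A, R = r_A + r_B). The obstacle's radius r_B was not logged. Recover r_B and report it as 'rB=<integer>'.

m = -13936
d = (-21, 20);  v_rel = (2, -8),  |v_rel|² = 68
v_rel×d = (2)·(20) − (-8)·(-21) = -128
since m = R²·68 − (-128)²:  R² = (16384 + -13936) / 68 = 36
R = √36 = 6  ⇒  r_B = 6 − 1 = 5

rB=5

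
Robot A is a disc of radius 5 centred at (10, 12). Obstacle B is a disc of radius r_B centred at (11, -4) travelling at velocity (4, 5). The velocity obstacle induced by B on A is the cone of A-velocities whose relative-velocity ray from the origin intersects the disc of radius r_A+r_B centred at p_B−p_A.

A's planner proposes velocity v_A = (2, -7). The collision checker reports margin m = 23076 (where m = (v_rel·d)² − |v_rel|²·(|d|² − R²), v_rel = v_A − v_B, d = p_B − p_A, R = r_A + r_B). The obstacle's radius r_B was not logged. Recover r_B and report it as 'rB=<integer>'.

m = 23076
d = (1, -16);  v_rel = (-2, -12),  |v_rel|² = 148
v_rel×d = (-2)·(-16) − (-12)·(1) = 44
since m = R²·148 − 44²:  R² = (1936 + 23076) / 148 = 169
R = √169 = 13  ⇒  r_B = 13 − 5 = 8

rB=8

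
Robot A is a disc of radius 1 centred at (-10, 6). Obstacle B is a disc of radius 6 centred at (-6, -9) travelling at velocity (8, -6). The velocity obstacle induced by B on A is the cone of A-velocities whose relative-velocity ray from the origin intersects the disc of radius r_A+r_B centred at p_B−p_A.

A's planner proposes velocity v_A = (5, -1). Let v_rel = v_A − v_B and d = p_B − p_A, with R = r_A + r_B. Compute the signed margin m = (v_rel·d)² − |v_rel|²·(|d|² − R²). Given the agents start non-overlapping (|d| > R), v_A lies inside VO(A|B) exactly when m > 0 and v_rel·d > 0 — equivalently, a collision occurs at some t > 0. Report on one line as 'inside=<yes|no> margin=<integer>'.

d = (4, -15),  |d|² = 241;  R = 1+6 = 7,  c = 241−7² = 192
v_rel = (-3, 5),  |v_rel|² = 34;  v_rel·d = (-3)·(4) + (5)·(-15) = -87
34·t² + 174·t + 192 = 0  ⇒  m = (-87)² − 34·192 = 1041
m = 1041 > 0,  v_rel·d = -87 < 0  ⇒  outside

inside=no margin=1041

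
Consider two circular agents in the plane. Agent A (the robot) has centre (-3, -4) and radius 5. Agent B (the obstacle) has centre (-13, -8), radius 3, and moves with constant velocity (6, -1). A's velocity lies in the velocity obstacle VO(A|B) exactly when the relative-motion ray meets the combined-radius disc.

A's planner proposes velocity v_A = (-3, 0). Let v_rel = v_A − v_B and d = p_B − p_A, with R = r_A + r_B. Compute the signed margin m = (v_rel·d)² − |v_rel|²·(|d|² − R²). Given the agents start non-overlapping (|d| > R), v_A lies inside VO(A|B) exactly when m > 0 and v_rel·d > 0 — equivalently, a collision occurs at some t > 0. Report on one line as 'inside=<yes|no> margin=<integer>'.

d = (-10, -4),  |d|² = 116;  R = 5+3 = 8,  c = 116−8² = 52
v_rel = (-9, 1),  |v_rel|² = 82;  v_rel·d = (-9)·(-10) + (1)·(-4) = 86
82·t² − 172·t + 52 = 0  ⇒  m = 86² − 82·52 = 3132
m = 3132 > 0,  v_rel·d = 86 > 0  ⇒  inside

inside=yes margin=3132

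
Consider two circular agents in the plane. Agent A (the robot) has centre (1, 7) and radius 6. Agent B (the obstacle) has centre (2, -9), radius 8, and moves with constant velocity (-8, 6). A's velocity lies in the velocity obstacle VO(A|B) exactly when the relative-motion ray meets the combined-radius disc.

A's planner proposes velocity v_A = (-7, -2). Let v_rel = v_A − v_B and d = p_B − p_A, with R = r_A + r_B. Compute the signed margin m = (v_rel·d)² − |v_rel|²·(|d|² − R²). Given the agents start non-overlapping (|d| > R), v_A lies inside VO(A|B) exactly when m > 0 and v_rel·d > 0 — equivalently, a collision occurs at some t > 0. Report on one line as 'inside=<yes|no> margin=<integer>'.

d = (1, -16),  |d|² = 257;  R = 6+8 = 14,  c = 257−14² = 61
v_rel = (1, -8),  |v_rel|² = 65;  v_rel·d = (1)·(1) + (-8)·(-16) = 129
65·t² − 258·t + 61 = 0  ⇒  m = 129² − 65·61 = 12676
m = 12676 > 0,  v_rel·d = 129 > 0  ⇒  inside

inside=yes margin=12676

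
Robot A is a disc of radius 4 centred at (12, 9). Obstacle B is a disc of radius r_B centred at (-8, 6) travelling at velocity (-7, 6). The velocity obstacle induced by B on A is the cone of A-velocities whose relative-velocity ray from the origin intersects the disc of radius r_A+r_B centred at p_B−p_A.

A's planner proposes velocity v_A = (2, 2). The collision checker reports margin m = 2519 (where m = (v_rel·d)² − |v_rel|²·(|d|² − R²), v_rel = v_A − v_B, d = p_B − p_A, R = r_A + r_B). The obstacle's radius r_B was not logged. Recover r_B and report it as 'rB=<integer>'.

m = 2519
d = (-20, -3);  v_rel = (9, -4),  |v_rel|² = 97
v_rel×d = (9)·(-3) − (-4)·(-20) = -107
since m = R²·97 − (-107)²:  R² = (11449 + 2519) / 97 = 144
R = √144 = 12  ⇒  r_B = 12 − 4 = 8

rB=8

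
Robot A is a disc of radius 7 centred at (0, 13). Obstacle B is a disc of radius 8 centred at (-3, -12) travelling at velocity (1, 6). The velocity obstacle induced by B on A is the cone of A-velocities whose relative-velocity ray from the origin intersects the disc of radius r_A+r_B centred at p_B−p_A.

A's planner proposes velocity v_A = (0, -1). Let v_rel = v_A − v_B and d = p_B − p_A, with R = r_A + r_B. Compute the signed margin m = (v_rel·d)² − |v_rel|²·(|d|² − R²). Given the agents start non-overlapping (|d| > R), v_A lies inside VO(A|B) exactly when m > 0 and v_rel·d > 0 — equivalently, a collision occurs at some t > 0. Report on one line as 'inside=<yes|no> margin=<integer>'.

d = (-3, -25),  |d|² = 634;  R = 7+8 = 15,  c = 634−15² = 409
v_rel = (-1, -7),  |v_rel|² = 50;  v_rel·d = (-1)·(-3) + (-7)·(-25) = 178
50·t² − 356·t + 409 = 0  ⇒  m = 178² − 50·409 = 11234
m = 11234 > 0,  v_rel·d = 178 > 0  ⇒  inside

inside=yes margin=11234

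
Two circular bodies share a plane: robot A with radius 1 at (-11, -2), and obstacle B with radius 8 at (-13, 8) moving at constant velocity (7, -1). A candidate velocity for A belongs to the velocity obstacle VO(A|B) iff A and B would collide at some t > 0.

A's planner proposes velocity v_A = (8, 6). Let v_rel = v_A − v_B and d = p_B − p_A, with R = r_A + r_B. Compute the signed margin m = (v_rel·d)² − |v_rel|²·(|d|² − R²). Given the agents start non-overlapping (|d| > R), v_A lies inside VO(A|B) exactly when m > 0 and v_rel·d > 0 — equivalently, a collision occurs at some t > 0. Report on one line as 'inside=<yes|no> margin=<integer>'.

d = (-2, 10),  |d|² = 104;  R = 1+8 = 9,  c = 104−9² = 23
v_rel = (1, 7),  |v_rel|² = 50;  v_rel·d = (1)·(-2) + (7)·(10) = 68
50·t² − 136·t + 23 = 0  ⇒  m = 68² − 50·23 = 3474
m = 3474 > 0,  v_rel·d = 68 > 0  ⇒  inside

inside=yes margin=3474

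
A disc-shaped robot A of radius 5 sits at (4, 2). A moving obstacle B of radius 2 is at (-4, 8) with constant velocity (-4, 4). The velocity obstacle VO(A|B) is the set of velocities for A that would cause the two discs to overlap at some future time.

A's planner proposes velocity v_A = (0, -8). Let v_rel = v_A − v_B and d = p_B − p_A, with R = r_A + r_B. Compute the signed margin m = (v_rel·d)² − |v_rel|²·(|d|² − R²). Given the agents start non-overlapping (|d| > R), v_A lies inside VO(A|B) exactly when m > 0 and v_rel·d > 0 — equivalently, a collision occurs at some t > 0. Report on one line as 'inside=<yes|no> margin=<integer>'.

d = (-8, 6),  |d|² = 100;  R = 5+2 = 7,  c = 100−7² = 51
v_rel = (4, -12),  |v_rel|² = 160;  v_rel·d = (4)·(-8) + (-12)·(6) = -104
160·t² + 208·t + 51 = 0  ⇒  m = (-104)² − 160·51 = 2656
m = 2656 > 0,  v_rel·d = -104 < 0  ⇒  outside

inside=no margin=2656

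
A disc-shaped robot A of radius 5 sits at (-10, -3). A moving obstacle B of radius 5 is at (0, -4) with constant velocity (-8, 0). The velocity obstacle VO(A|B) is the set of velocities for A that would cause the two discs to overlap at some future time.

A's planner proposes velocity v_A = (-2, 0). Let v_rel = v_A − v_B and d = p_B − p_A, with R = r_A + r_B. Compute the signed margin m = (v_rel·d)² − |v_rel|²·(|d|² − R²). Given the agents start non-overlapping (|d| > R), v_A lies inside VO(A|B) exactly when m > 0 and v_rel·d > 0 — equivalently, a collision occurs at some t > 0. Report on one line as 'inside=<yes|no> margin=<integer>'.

d = (10, -1),  |d|² = 101;  R = 5+5 = 10,  c = 101−10² = 1
v_rel = (6, 0),  |v_rel|² = 36;  v_rel·d = (6)·(10) + (0)·(-1) = 60
36·t² − 120·t + 1 = 0  ⇒  m = 60² − 36·1 = 3564
m = 3564 > 0,  v_rel·d = 60 > 0  ⇒  inside

inside=yes margin=3564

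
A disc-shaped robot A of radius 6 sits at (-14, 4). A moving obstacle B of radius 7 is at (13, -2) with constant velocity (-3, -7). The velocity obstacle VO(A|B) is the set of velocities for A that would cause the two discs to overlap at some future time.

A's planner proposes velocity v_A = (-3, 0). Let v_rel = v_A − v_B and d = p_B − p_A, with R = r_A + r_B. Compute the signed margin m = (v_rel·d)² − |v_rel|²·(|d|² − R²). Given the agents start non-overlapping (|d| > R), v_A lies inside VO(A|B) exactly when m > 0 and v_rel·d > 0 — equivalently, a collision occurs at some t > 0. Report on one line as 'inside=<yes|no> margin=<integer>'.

d = (27, -6),  |d|² = 765;  R = 6+7 = 13,  c = 765−13² = 596
v_rel = (0, 7),  |v_rel|² = 49;  v_rel·d = (0)·(27) + (7)·(-6) = -42
49·t² + 84·t + 596 = 0  ⇒  m = (-42)² − 49·596 = -27440
m = -27440 < 0,  v_rel·d = -42 < 0  ⇒  outside

inside=no margin=-27440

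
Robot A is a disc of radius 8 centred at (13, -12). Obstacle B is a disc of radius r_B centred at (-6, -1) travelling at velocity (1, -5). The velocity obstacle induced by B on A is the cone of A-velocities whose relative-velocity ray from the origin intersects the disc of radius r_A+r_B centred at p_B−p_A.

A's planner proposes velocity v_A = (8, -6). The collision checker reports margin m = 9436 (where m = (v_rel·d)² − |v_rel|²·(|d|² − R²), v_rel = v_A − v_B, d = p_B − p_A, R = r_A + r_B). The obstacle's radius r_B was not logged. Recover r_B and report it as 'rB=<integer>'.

m = 9436
d = (-19, 11);  v_rel = (7, -1),  |v_rel|² = 50
v_rel×d = (7)·(11) − (-1)·(-19) = 58
since m = R²·50 − 58²:  R² = (3364 + 9436) / 50 = 256
R = √256 = 16  ⇒  r_B = 16 − 8 = 8

rB=8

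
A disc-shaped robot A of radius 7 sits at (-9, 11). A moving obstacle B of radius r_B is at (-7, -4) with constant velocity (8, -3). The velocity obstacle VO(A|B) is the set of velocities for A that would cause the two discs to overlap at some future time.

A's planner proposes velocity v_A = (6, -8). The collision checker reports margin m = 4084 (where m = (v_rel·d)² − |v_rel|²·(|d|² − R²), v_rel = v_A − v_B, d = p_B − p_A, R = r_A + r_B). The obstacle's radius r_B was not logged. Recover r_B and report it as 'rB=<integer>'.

m = 4084
d = (2, -15);  v_rel = (-2, -5),  |v_rel|² = 29
v_rel×d = (-2)·(-15) − (-5)·(2) = 40
since m = R²·29 − 40²:  R² = (1600 + 4084) / 29 = 196
R = √196 = 14  ⇒  r_B = 14 − 7 = 7

rB=7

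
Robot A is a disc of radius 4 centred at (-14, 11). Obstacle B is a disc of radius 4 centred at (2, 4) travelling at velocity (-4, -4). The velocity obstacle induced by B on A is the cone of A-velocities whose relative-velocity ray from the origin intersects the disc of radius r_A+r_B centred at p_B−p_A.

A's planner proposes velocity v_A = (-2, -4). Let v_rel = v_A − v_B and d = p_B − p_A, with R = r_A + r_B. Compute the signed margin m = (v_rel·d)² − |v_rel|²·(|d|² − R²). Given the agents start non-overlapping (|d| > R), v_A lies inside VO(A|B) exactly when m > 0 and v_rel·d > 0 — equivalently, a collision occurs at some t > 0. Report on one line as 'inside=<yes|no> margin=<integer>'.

d = (16, -7),  |d|² = 305;  R = 4+4 = 8,  c = 305−8² = 241
v_rel = (2, 0),  |v_rel|² = 4;  v_rel·d = (2)·(16) + (0)·(-7) = 32
4·t² − 64·t + 241 = 0  ⇒  m = 32² − 4·241 = 60
m = 60 > 0,  v_rel·d = 32 > 0  ⇒  inside

inside=yes margin=60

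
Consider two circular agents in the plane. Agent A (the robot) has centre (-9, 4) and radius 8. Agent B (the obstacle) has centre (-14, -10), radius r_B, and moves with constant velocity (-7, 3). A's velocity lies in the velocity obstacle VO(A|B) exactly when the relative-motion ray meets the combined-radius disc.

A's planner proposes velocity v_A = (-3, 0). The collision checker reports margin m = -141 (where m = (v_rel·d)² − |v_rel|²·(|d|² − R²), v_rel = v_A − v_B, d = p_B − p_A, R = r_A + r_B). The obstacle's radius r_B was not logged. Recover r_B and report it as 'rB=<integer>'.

m = -141
d = (-5, -14);  v_rel = (4, -3),  |v_rel|² = 25
v_rel×d = (4)·(-14) − (-3)·(-5) = -71
since m = R²·25 − (-71)²:  R² = (5041 + -141) / 25 = 196
R = √196 = 14  ⇒  r_B = 14 − 8 = 6

rB=6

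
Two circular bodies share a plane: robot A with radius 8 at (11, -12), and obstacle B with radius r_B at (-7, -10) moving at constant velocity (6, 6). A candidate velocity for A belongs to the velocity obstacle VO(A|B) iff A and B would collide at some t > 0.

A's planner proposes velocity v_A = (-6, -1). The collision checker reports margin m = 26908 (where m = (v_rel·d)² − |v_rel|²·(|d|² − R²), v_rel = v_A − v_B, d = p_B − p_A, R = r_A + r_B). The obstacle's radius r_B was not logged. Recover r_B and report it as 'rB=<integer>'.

m = 26908
d = (-18, 2);  v_rel = (-12, -7),  |v_rel|² = 193
v_rel×d = (-12)·(2) − (-7)·(-18) = -150
since m = R²·193 − (-150)²:  R² = (22500 + 26908) / 193 = 256
R = √256 = 16  ⇒  r_B = 16 − 8 = 8

rB=8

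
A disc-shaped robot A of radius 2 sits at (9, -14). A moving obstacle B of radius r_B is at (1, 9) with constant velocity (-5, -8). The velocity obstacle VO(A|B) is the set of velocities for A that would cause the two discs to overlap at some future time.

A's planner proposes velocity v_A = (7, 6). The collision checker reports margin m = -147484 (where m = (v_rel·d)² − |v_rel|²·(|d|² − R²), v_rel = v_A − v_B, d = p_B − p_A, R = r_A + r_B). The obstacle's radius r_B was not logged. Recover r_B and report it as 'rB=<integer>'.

m = -147484
d = (-8, 23);  v_rel = (12, 14),  |v_rel|² = 340
v_rel×d = (12)·(23) − (14)·(-8) = 388
since m = R²·340 − 388²:  R² = (150544 + -147484) / 340 = 9
R = √9 = 3  ⇒  r_B = 3 − 2 = 1

rB=1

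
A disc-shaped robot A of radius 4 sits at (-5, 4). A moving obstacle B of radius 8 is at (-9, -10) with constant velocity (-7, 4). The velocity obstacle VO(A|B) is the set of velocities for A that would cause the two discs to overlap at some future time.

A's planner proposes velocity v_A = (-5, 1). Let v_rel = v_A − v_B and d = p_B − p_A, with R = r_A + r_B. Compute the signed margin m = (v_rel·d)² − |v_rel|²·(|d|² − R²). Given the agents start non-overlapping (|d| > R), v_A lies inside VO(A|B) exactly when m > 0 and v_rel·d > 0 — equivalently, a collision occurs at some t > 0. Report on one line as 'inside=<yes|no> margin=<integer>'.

d = (-4, -14),  |d|² = 212;  R = 4+8 = 12,  c = 212−12² = 68
v_rel = (2, -3),  |v_rel|² = 13;  v_rel·d = (2)·(-4) + (-3)·(-14) = 34
13·t² − 68·t + 68 = 0  ⇒  m = 34² − 13·68 = 272
m = 272 > 0,  v_rel·d = 34 > 0  ⇒  inside

inside=yes margin=272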